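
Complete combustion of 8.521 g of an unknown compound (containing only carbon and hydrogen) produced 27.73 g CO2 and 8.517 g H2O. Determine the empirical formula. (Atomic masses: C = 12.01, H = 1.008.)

C2H3

mol C = 27.73 / 44.01 = 0.6301; mass C = 0.6301 × 12.01 = 7.567 g
mol H = 2 × (8.517 / 18.02) = 0.9453; mass H = 0.9453 × 1.008 = 0.9528 g
Ratios (÷ 0.6301): C 1.000, H 1.500
Multiply by 2: C 2.00, H 3.00 → C2H3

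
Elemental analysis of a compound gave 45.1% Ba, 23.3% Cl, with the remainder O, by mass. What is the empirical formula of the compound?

Assume 100 g: 45.1 g Ba, 23.3 g Cl, 31.6 g O.
n(Ba) = 45.1/137.33 = 0.3284, n(Cl) = 23.3/35.45 = 0.6573, n(O) = 31.6/16.00 = 1.975
Divide by the smallest (0.3284 mol Ba): Ba 1.000, Cl 2.001, O 6.014
→ BaCl2O6

BaCl2O6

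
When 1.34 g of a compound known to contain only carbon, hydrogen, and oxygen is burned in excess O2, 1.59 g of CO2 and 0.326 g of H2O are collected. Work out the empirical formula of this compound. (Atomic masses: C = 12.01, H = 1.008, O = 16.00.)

C2H2O3

mol C = 1.59 / 44.01 = 0.03613; mass C = 0.03613 × 12.01 = 0.4339 g
mol H = 2 × (0.326 / 18.02) = 0.03618; mass H = 0.03618 × 1.008 = 0.03647 g
mass O = 1.34 − (0.4704) = 0.8696 g → mol O = 0.05435
Ratios (÷ 0.03613): C 1.000, H 1.001, O 1.504
Scaling by 2: C 2.00, H 2.00, O 3.01 → C2H2O3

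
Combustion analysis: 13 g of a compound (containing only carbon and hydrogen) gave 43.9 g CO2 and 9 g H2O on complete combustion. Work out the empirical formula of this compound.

CH

mol C = 43.9 / 44.01 = 0.9975; mass C = 0.9975 × 12.01 = 11.98 g
mol H = 2 × (9 / 18.02) = 0.9989; mass H = 0.9989 × 1.008 = 1.007 g
Smallest is C at 0.9975 mol; normalising gives C 1.000, H 1.001
→ CH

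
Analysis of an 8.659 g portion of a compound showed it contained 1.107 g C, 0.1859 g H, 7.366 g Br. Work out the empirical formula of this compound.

C: 1.107 g ÷ 12.01 g/mol = 0.09217 mol
H: 0.1859 g ÷ 1.008 g/mol = 0.1844 mol
Br: 7.366 g ÷ 79.90 g/mol = 0.09219 mol
Ratios (÷ 0.09217): C 1.000, H 2.001, Br 1.000
→ CH2Br

CH2Br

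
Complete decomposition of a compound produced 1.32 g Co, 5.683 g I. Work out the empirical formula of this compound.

Moles — Co: 1.32 / 58.93 = 0.0224 mol; I: 5.683 / 126.90 = 0.04478 mol
Divide by the smallest (0.0224 mol Co): Co 1.000, I 1.999
→ CoI2

CoI2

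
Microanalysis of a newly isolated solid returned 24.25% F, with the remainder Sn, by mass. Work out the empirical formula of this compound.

Assume 100 g: 24.25 g F, 75.75 g Sn.
F: 24.25 g ÷ 19.00 g/mol = 1.276 mol
Sn: 75.75 g ÷ 118.71 g/mol = 0.6381 mol
Ratios (÷ 0.6381): F 2.000, Sn 1.000
Ratio ≈ 2:1, so the empirical formula is F2Sn

F2Sn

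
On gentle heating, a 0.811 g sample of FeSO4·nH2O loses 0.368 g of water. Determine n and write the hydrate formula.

FeSO4·7H2O

Mass of anhydrous FeSO4 = 0.811 − 0.368 = 0.443 g
mol H2O = 0.368 / 18.02 = 0.02042
Molar mass of FeSO4 = 151.92 g/mol → mol FeSO4 = 0.443 / 151.92 = 0.002916
n = 0.02042 / 0.002916 = 7.00 ≈ 7 → FeSO4·7H2O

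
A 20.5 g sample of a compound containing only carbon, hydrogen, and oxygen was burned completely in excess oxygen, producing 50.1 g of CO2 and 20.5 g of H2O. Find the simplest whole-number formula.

mol C = 50.1 / 44.01 = 1.138; mass C = 1.138 × 12.01 = 13.67 g
mol H = 2 × (20.5 / 18.02) = 2.275; mass H = 2.275 × 1.008 = 2.293 g
mass O = 20.5 − (15.97) = 4.535 g → mol O = 0.2834
Smallest is O at 0.2834 mol; normalising gives C 4.017, H 8.028, O 1.000
→ C4H8O

C4H8O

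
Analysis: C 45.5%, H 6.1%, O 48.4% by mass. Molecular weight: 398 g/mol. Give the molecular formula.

Assume 100 g: 45.5 g C, 6.1 g H, 48.4 g O.
n(C) = 45.5/12.01 = 3.789, n(H) = 6.1/1.008 = 6.052, n(O) = 48.4/16.00 = 3.025
Divide by the smallest (3.025 mol O): C 1.252, H 2.001, O 1.000
Multiply by 4: C 5.01, H 8.00, O 4.00 → C5H8O4
Empirical-formula mass = 132.11 g/mol
n = 398 / 132.11 = 3.01 ≈ 3
Molecular formula = (C5H8O4)×3 = C15H24O12

C15H24O12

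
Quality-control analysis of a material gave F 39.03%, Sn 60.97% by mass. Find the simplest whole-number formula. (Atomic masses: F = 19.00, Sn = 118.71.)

F4Sn

Assume 100 g: 39.03 g F, 60.97 g Sn.
F: 39.03 g ÷ 19.00 g/mol = 2.054 mol
Sn: 60.97 g ÷ 118.71 g/mol = 0.5136 mol
Smallest is Sn at 0.5136 mol; normalising gives F 4.000, Sn 1.000
≈ 4:1 → F4Sn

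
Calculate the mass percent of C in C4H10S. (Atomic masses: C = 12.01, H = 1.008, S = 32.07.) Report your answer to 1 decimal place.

53.3%

Molar mass = 4(12.01) + 10(1.008) + 1(32.07) = 90.190 g/mol
Mass of C per mole = 4 × 12.01 = 48.040 g
% C = 48.040 / 90.190 × 100 = 53.3%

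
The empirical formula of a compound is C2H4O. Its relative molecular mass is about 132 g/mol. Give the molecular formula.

Empirical-formula mass = 44.05 g/mol
n = 132 / 44.05 = 3.00 ≈ 3
Molecular formula = (C2H4O)3 = C6H12O3

C6H12O3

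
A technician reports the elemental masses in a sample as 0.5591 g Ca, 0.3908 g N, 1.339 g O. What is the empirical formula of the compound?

CaN2O6

n(Ca) = 0.5591/40.08 = 0.01395, n(N) = 0.3908/14.01 = 0.02789, n(O) = 1.339/16.00 = 0.08369
Ratios (÷ 0.01395): Ca 1.000, N 2.000, O 5.999
≈ 1:2:6 → CaN2O6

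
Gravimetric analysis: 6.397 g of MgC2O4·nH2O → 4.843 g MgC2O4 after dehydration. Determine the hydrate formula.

MgC2O4·2H2O

Mass of water lost = 6.397 − 4.843 = 1.554 g → 1.554 / 18.02 = 0.08624 mol H2O
Molar mass of MgC2O4 = 112.33 g/mol → mol MgC2O4 = 4.843 / 112.33 = 0.04311
n = 0.08624 / 0.04311 = 2.00 ≈ 2 → MgC2O4·2H2O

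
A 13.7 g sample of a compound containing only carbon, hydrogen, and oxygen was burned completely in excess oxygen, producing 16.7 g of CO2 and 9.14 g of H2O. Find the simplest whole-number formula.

mol C = 16.7 / 44.01 = 0.3795; mass C = 0.3795 × 12.01 = 4.557 g
mol H = 2 × (9.14 / 18.02) = 1.014; mass H = 1.014 × 1.008 = 1.023 g
mass O = 13.7 − (5.580) = 8.120 g → mol O = 0.5075
Ratios (÷ 0.3795): C 1.000, H 2.673, O 1.337
×3: C 3.00, H 8.02, O 4.01 → C3H8O4

C3H8O4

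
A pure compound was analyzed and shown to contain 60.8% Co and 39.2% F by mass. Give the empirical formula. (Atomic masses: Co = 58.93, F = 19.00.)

CoF2

Assume 100 g: 60.8 g Co, 39.2 g F.
n(Co) = 60.8/58.93 = 1.032, n(F) = 39.2/19.00 = 2.063
Smallest is Co at 1.032 mol; normalising gives Co 1.000, F 2.000
Ratio ≈ 1:2, so the empirical formula is CoF2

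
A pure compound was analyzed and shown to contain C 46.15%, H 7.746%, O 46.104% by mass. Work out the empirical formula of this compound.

C4H8O3

Assume 100 g: 46.15 g C, 7.746 g H, 46.104 g O.
C: 46.15 g ÷ 12.01 g/mol = 3.843 mol
H: 7.746 g ÷ 1.008 g/mol = 7.685 mol
O: 46.104 g ÷ 16.00 g/mol = 2.881 mol
Smallest is O at 2.881 mol; normalising gives C 1.334, H 2.667, O 1.000
×3: C 4.00, H 8.00, O 3.00 → C4H8O3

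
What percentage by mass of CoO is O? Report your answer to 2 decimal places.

Molar mass = 1(58.93) + 1(16.00) = 74.930 g/mol
Mass of O per mole = 1 × 16.00 = 16.000 g
% O = 16.000 / 74.930 × 100 = 21.35%

21.35%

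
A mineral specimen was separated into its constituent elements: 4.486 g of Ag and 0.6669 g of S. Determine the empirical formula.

Moles — Ag: 4.486 / 107.87 = 0.04159 mol; S: 0.6669 / 32.07 = 0.0208 mol
Divide by the smallest (0.0208 mol S): Ag 2.000, S 1.000
≈ 2:1 → Ag2S

Ag2S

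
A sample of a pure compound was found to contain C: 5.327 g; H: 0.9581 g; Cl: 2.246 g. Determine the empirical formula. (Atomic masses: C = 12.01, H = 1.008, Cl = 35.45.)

C: 5.327 g ÷ 12.01 g/mol = 0.4435 mol
H: 0.9581 g ÷ 1.008 g/mol = 0.9505 mol
Cl: 2.246 g ÷ 35.45 g/mol = 0.06336 mol
Divide by the smallest (0.06336 mol Cl): C 7.001, H 15.002, Cl 1.000
Ratio ≈ 7:15:1, so the empirical formula is C7H15Cl

C7H15Cl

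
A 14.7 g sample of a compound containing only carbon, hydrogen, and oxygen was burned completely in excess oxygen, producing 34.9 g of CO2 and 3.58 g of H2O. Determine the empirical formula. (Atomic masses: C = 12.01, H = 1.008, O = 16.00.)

mol C = 34.9 / 44.01 = 0.7930; mass C = 0.7930 × 12.01 = 9.524 g
mol H = 2 × (3.58 / 18.02) = 0.3973; mass H = 0.3973 × 1.008 = 0.4005 g
mass O = 14.7 − (9.924) = 4.776 g → mol O = 0.2985
Divide by the smallest (0.2985 mol O): C 2.657, H 1.331, O 1.000
Multiply by 3: C 7.97, H 3.99, O 3.00 → C8H4O3

C8H4O3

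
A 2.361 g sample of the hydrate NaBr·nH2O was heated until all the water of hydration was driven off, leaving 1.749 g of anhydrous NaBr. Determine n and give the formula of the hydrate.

Mass of water lost = 2.361 − 1.749 = 0.612 g → 0.612 / 18.02 = 0.03396 mol H2O
Molar mass of NaBr = 102.89 g/mol → mol NaBr = 1.749 / 102.89 = 0.017
n = 0.03396 / 0.017 = 2.00 ≈ 2 → NaBr·2H2O

NaBr·2H2O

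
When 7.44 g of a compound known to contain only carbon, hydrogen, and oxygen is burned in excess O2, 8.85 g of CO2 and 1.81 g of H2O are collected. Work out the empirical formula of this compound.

mol C = 8.85 / 44.01 = 0.2011; mass C = 0.2011 × 12.01 = 2.415 g
mol H = 2 × (1.81 / 18.02) = 0.2009; mass H = 0.2009 × 1.008 = 0.2025 g
mass O = 7.44 − (2.618) = 4.822 g → mol O = 0.3014
Ratios (÷ 0.2009): C 1.001, H 1.000, O 1.500
Multiply by 2: C 2.00, H 2.00, O 3.00 → C2H2O3

C2H2O3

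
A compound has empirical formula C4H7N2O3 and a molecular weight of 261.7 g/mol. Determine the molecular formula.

C8H14N4O6

Empirical-formula mass = 131.12 g/mol
n = 261.7 / 131.12 = 2.00 ≈ 2
Molecular formula = (C4H7N2O3)2 = C8H14N4O6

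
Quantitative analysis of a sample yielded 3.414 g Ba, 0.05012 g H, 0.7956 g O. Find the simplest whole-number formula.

Ba: 3.414 g ÷ 137.33 g/mol = 0.02486 mol
H: 0.05012 g ÷ 1.008 g/mol = 0.04972 mol
O: 0.7956 g ÷ 16.00 g/mol = 0.04972 mol
Smallest is Ba at 0.02486 mol; normalising gives Ba 1.000, H 2.000, O 2.000
≈ 1:2:2 → BaH2O2

BaH2O2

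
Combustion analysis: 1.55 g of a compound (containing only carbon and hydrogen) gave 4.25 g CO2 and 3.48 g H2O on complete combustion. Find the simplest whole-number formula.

mol C = 4.25 / 44.01 = 0.09657; mass C = 0.09657 × 12.01 = 1.160 g
mol H = 2 × (3.48 / 18.02) = 0.3862; mass H = 0.3862 × 1.008 = 0.3893 g
Smallest is C at 0.09657 mol; normalising gives C 1.000, H 4.000
→ CH4

CH4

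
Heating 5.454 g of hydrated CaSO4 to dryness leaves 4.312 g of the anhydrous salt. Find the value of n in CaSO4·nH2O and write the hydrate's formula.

CaSO4·2H2O

Mass of water lost = 5.454 − 4.312 = 1.142 g → 1.142 / 18.02 = 0.06337 mol H2O
Molar mass of CaSO4 = 136.15 g/mol → mol CaSO4 = 4.312 / 136.15 = 0.03167
n = 0.06337 / 0.03167 = 2.00 ≈ 2 → CaSO4·2H2O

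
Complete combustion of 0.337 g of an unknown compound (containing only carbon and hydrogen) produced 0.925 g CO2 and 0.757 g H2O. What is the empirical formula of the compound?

CH4

mol C = 0.925 / 44.01 = 0.02102; mass C = 0.02102 × 12.01 = 0.2524 g
mol H = 2 × (0.757 / 18.02) = 0.08402; mass H = 0.08402 × 1.008 = 0.08469 g
Divide by the smallest (0.02102 mol C): C 1.000, H 3.997
≈ 1:4 → CH4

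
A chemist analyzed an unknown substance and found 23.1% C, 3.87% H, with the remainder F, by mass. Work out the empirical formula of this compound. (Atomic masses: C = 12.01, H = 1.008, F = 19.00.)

Assume 100 g: 23.1 g C, 3.87 g H, 73.03 g F.
Moles — C: 23.1 / 12.01 = 1.923 mol; H: 3.87 / 1.008 = 3.839 mol; F: 73.03 / 19.00 = 3.844 mol
Smallest is C at 1.923 mol; normalising gives C 1.000, H 1.996, F 1.998
Ratio ≈ 1:2:2, so the empirical formula is CH2F2

CH2F2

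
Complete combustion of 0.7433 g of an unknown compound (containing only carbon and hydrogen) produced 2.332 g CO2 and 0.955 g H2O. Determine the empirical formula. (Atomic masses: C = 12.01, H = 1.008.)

mol C = 2.332 / 44.01 = 0.05299; mass C = 0.05299 × 12.01 = 0.6364 g
mol H = 2 × (0.955 / 18.02) = 0.1060; mass H = 0.1060 × 1.008 = 0.1068 g
Smallest is C at 0.05299 mol; normalising gives C 1.000, H 2.000
≈ 1:2 → CH2

CH2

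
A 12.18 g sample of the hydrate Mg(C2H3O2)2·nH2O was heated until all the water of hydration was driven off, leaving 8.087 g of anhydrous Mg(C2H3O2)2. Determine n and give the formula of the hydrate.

Mg(C2H3O2)2·4H2O

Mass of water lost = 12.18 − 8.087 = 4.093 g → 4.093 / 18.02 = 0.2271 mol H2O
Molar mass of Mg(C2H3O2)2 = 142.40 g/mol → mol Mg(C2H3O2)2 = 8.087 / 142.40 = 0.05679
n = 0.2271 / 0.05679 = 4.00 ≈ 4 → Mg(C2H3O2)2·4H2O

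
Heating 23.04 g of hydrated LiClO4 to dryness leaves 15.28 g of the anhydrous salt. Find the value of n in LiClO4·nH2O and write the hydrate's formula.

LiClO4·3H2O

Mass of water lost = 23.04 − 15.28 = 7.76 g → 7.76 / 18.02 = 0.4306 mol H2O
Molar mass of LiClO4 = 106.39 g/mol → mol LiClO4 = 15.28 / 106.39 = 0.1436
n = 0.4306 / 0.1436 = 3.00 ≈ 3 → LiClO4·3H2O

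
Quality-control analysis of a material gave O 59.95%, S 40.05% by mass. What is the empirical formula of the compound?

Assume 100 g: 59.95 g O, 40.05 g S.
Moles — O: 59.95 / 16.00 = 3.747 mol; S: 40.05 / 32.07 = 1.249 mol
Divide by the smallest (1.249 mol S): O 3.000, S 1.000
Ratio ≈ 3:1, so the empirical formula is O3S

O3S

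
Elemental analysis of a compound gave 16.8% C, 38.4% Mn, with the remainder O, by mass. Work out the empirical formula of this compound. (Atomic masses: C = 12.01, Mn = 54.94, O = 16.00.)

C2MnO4

Assume 100 g: 16.8 g C, 38.4 g Mn, 44.8 g O.
n(C) = 16.8/12.01 = 1.399, n(Mn) = 38.4/54.94 = 0.6989, n(O) = 44.8/16.00 = 2.8
Divide by the smallest (0.6989 mol Mn): C 2.001, Mn 1.000, O 4.006
Ratio ≈ 2:1:4, so the empirical formula is C2MnO4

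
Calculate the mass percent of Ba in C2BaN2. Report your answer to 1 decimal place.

Molar mass = 2(12.01) + 1(137.33) + 2(14.01) = 189.370 g/mol
Mass of Ba per mole = 1 × 137.33 = 137.330 g
% Ba = 137.330 / 189.370 × 100 = 72.5%

72.5%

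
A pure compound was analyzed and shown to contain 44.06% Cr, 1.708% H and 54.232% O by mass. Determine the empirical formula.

CrH2O4

Assume 100 g: 44.06 g Cr, 1.708 g H, 54.232 g O.
Moles — Cr: 44.06 / 52.00 = 0.8473 mol; H: 1.708 / 1.008 = 1.694 mol; O: 54.232 / 16.00 = 3.389 mol
Ratios (÷ 0.8473): Cr 1.000, H 2.000, O 4.000
Ratio ≈ 1:2:4, so the empirical formula is CrH2O4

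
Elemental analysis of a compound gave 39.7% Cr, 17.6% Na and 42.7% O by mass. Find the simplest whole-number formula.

Assume 100 g: 39.7 g Cr, 17.6 g Na, 42.7 g O.
Cr: 39.7 g ÷ 52.00 g/mol = 0.7635 mol
Na: 17.6 g ÷ 22.99 g/mol = 0.7656 mol
O: 42.7 g ÷ 16.00 g/mol = 2.669 mol
Smallest is Cr at 0.7635 mol; normalising gives Cr 1.000, Na 1.003, O 3.496
Multiply by 2: Cr 2.00, Na 2.01, O 6.99 → Cr2Na2O7

Cr2Na2O7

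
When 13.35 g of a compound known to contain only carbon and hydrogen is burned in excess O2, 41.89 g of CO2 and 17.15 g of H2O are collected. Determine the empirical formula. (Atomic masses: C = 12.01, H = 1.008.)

CH2

mol C = 41.89 / 44.01 = 0.9518; mass C = 0.9518 × 12.01 = 11.43 g
mol H = 2 × (17.15 / 18.02) = 1.903; mass H = 1.903 × 1.008 = 1.919 g
Smallest is C at 0.9518 mol; normalising gives C 1.000, H 2.000
→ CH2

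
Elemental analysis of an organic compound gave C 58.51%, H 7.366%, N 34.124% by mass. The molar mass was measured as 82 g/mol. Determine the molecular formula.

C4H6N2

Assume 100 g: 58.51 g C, 7.366 g H, 34.124 g N.
C: 58.51 g ÷ 12.01 g/mol = 4.872 mol
H: 7.366 g ÷ 1.008 g/mol = 7.308 mol
N: 34.124 g ÷ 14.01 g/mol = 2.436 mol
Ratios (÷ 2.436): C 2.000, H 3.000, N 1.000
Ratio ≈ 2:3:1, so the empirical formula is C2H3N
Empirical-formula mass = 41.05 g/mol
n = 82 / 41.05 = 2.00 ≈ 2
Molecular formula = (C2H3N)×2 = C4H6N2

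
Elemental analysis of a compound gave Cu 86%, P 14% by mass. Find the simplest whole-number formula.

Cu3P

Assume 100 g: 86 g Cu, 14 g P.
n(Cu) = 86/63.55 = 1.353, n(P) = 14/30.97 = 0.4521
Ratios (÷ 0.4521): Cu 2.994, P 1.000
Ratio ≈ 3:1, so the empirical formula is Cu3P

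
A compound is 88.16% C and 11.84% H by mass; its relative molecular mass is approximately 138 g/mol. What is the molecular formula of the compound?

Assume 100 g: 88.16 g C, 11.84 g H.
C: 88.16 g ÷ 12.01 g/mol = 7.341 mol
H: 11.84 g ÷ 1.008 g/mol = 11.75 mol
Divide by the smallest (7.341 mol C): C 1.000, H 1.600
×5: C 5.00, H 8.00 → C5H8
Empirical-formula mass = 68.11 g/mol
n = 138 / 68.11 = 2.03 ≈ 2
Molecular formula = (C5H8)×2 = C10H16

C10H16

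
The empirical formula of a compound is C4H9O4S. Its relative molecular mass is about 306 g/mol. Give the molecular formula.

Empirical-formula mass = 153.18 g/mol
n = 306 / 153.18 = 2.00 ≈ 2
Molecular formula = (C4H9O4S)2 = C8H18O8S2

C8H18O8S2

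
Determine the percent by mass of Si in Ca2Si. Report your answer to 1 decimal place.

Molar mass = 2(40.08) + 1(28.09) = 108.250 g/mol
Mass of Si per mole = 1 × 28.09 = 28.090 g
% Si = 28.090 / 108.250 × 100 = 25.9%

25.9%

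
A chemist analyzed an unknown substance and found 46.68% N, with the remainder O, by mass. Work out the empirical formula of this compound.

NO

Assume 100 g: 46.68 g N, 53.32 g O.
Moles — N: 46.68 / 14.01 = 3.332 mol; O: 53.32 / 16.00 = 3.333 mol
Divide by the smallest (3.332 mol N): N 1.000, O 1.000
Ratio ≈ 1:1, so the empirical formula is NO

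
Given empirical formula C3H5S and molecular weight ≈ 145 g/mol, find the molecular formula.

Empirical-formula mass = 73.14 g/mol
n = 145 / 73.14 = 1.98 ≈ 2
Molecular formula = (C3H5S)2 = C6H10S2

C6H10S2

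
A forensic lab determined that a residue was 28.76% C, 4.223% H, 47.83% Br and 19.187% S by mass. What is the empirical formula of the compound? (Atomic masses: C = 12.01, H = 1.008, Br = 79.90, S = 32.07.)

C4H7BrS

Assume 100 g: 28.76 g C, 4.223 g H, 47.83 g Br, 19.187 g S.
Moles — C: 28.76 / 12.01 = 2.395 mol; H: 4.223 / 1.008 = 4.189 mol; Br: 47.83 / 79.90 = 0.5986 mol; S: 19.187 / 32.07 = 0.5983 mol
Divide by the smallest (0.5983 mol S): C 4.003, H 7.002, Br 1.001, S 1.000
≈ 4:7:1:1 → C4H7BrS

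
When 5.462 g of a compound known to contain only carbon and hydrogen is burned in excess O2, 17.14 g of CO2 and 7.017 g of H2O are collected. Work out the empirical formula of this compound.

mol C = 17.14 / 44.01 = 0.3895; mass C = 0.3895 × 12.01 = 4.677 g
mol H = 2 × (7.017 / 18.02) = 0.7788; mass H = 0.7788 × 1.008 = 0.7850 g
Smallest is C at 0.3895 mol; normalising gives C 1.000, H 2.000
Ratio ≈ 1:2, so the empirical formula is CH2

CH2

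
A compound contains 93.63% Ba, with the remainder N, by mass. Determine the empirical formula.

Ba3N2

Assume 100 g: 93.63 g Ba, 6.37 g N.
n(Ba) = 93.63/137.33 = 0.6818, n(N) = 6.37/14.01 = 0.4547
Smallest is N at 0.4547 mol; normalising gives Ba 1.500, N 1.000
Multiply by 2: Ba 3.00, N 2.00 → Ba3N2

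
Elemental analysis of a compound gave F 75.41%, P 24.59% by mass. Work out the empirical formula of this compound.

F5P

Assume 100 g: 75.41 g F, 24.59 g P.
F: 75.41 g ÷ 19.00 g/mol = 3.969 mol
P: 24.59 g ÷ 30.97 g/mol = 0.794 mol
Ratios (÷ 0.794): F 4.999, P 1.000
Ratio ≈ 5:1, so the empirical formula is F5P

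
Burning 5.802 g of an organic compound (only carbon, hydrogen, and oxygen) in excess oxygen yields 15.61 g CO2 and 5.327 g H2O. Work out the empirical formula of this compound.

mol C = 15.61 / 44.01 = 0.3547; mass C = 0.3547 × 12.01 = 4.260 g
mol H = 2 × (5.327 / 18.02) = 0.5912; mass H = 0.5912 × 1.008 = 0.5960 g
mass O = 5.802 − (4.856) = 0.9462 g → mol O = 0.05914
Smallest is O at 0.05914 mol; normalising gives C 5.998, H 9.998, O 1.000
≈ 6:10:1 → C6H10O

C6H10O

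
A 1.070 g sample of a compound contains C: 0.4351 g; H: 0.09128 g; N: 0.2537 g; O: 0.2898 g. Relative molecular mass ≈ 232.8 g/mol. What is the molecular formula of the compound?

C8H20N4O4

n(C) = 0.4351/12.01 = 0.03623, n(H) = 0.09128/1.008 = 0.09056, n(N) = 0.2537/14.01 = 0.01811, n(O) = 0.2898/16.00 = 0.01811
Divide by the smallest (0.01811 mol N): C 2.001, H 5.001, N 1.000, O 1.000
≈ 2:5:1:1 → C2H5NO
Empirical-formula mass = 59.07 g/mol
n = 232.8 / 59.07 = 3.94 ≈ 4
Molecular formula = (C2H5NO)×4 = C8H20N4O4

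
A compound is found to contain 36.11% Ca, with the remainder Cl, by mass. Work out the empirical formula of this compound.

CaCl2

Assume 100 g: 36.11 g Ca, 63.89 g Cl.
n(Ca) = 36.11/40.08 = 0.9009, n(Cl) = 63.89/35.45 = 1.802
Ratios (÷ 0.9009): Ca 1.000, Cl 2.000
≈ 1:2 → CaCl2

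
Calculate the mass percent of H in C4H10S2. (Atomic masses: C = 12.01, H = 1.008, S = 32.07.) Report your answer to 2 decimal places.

8.24%

Molar mass = 4(12.01) + 10(1.008) + 2(32.07) = 122.260 g/mol
Mass of H per mole = 10 × 1.008 = 10.080 g
% H = 10.080 / 122.260 × 100 = 8.24%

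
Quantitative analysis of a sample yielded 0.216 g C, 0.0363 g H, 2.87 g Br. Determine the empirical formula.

CH2Br2

Moles — C: 0.216 / 12.01 = 0.01799 mol; H: 0.0363 / 1.008 = 0.03601 mol; Br: 2.87 / 79.90 = 0.03592 mol
Smallest is C at 0.01799 mol; normalising gives C 1.000, H 2.002, Br 1.997
Ratio ≈ 1:2:2, so the empirical formula is CH2Br2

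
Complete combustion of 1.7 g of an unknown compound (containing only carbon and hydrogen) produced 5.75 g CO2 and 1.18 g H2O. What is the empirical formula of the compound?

CH

mol C = 5.75 / 44.01 = 0.1307; mass C = 0.1307 × 12.01 = 1.569 g
mol H = 2 × (1.18 / 18.02) = 0.1310; mass H = 0.1310 × 1.008 = 0.1320 g
Smallest is C at 0.1307 mol; normalising gives C 1.000, H 1.002
→ CH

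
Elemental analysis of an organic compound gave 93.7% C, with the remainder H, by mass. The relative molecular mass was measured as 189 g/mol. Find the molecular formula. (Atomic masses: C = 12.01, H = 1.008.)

Assume 100 g: 93.7 g C, 6.3 g H.
Moles — C: 93.7 / 12.01 = 7.802 mol; H: 6.3 / 1.008 = 6.25 mol
Smallest is H at 6.25 mol; normalising gives C 1.248, H 1.000
Multiply by 4: C 4.99, H 4.00 → C5H4
Empirical-formula mass = 64.08 g/mol
n = 189 / 64.08 = 2.95 ≈ 3
Molecular formula = (C5H4)×3 = C15H12

C15H12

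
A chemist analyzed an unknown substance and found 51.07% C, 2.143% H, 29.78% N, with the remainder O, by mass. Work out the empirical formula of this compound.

Assume 100 g: 51.07 g C, 2.143 g H, 29.78 g N, 17.007 g O.
C: 51.07 g ÷ 12.01 g/mol = 4.252 mol
H: 2.143 g ÷ 1.008 g/mol = 2.126 mol
N: 29.78 g ÷ 14.01 g/mol = 2.126 mol
O: 17.007 g ÷ 16.00 g/mol = 1.063 mol
Divide by the smallest (1.063 mol O): C 4.001, H 2.000, N 2.000, O 1.000
Ratio ≈ 4:2:2:1, so the empirical formula is C4H2N2O

C4H2N2O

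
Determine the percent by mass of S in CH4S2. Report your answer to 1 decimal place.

Molar mass = 1(12.01) + 4(1.008) + 2(32.07) = 80.182 g/mol
Mass of S per mole = 2 × 32.07 = 64.140 g
% S = 64.140 / 80.182 × 100 = 80.0%

80.0%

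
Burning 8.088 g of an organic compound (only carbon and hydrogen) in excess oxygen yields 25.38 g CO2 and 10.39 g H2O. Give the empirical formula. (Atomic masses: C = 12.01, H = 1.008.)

mol C = 25.38 / 44.01 = 0.5767; mass C = 0.5767 × 12.01 = 6.926 g
mol H = 2 × (10.39 / 18.02) = 1.153; mass H = 1.153 × 1.008 = 1.162 g
Smallest is C at 0.5767 mol; normalising gives C 1.000, H 2.000
Ratio ≈ 1:2, so the empirical formula is CH2

CH2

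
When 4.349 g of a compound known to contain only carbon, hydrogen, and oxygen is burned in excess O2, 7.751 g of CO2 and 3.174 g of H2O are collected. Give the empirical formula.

C3H6O2

mol C = 7.751 / 44.01 = 0.1761; mass C = 0.1761 × 12.01 = 2.115 g
mol H = 2 × (3.174 / 18.02) = 0.3523; mass H = 0.3523 × 1.008 = 0.3551 g
mass O = 4.349 − (2.470) = 1.879 g → mol O = 0.1174
Divide by the smallest (0.1174 mol O): C 1.500, H 3.000, O 1.000
Multiply by 2: C 3.00, H 6.00, O 2.00 → C3H6O2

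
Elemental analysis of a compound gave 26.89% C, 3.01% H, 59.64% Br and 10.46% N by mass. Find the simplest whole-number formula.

C3H4BrN

Assume 100 g: 26.89 g C, 3.01 g H, 59.64 g Br, 10.46 g N.
C: 26.89 g ÷ 12.01 g/mol = 2.239 mol
H: 3.01 g ÷ 1.008 g/mol = 2.986 mol
Br: 59.64 g ÷ 79.90 g/mol = 0.7464 mol
N: 10.46 g ÷ 14.01 g/mol = 0.7466 mol
Smallest is Br at 0.7464 mol; normalising gives C 3.000, H 4.001, Br 1.000, N 1.000
≈ 3:4:1:1 → C3H4BrN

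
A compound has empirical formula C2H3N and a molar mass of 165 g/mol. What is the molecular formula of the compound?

Empirical-formula mass = 41.05 g/mol
n = 165 / 41.05 = 4.02 ≈ 4
Molecular formula = (C2H3N)4 = C8H12N4

C8H12N4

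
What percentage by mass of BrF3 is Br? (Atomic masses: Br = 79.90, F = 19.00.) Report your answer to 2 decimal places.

58.36%

Molar mass = 1(79.90) + 3(19.00) = 136.900 g/mol
Mass of Br per mole = 1 × 79.90 = 79.900 g
% Br = 79.900 / 136.900 × 100 = 58.36%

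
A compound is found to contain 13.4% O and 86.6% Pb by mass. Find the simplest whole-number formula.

Assume 100 g: 13.4 g O, 86.6 g Pb.
O: 13.4 g ÷ 16.00 g/mol = 0.8375 mol
Pb: 86.6 g ÷ 207.2 g/mol = 0.418 mol
Smallest is Pb at 0.418 mol; normalising gives O 2.004, Pb 1.000
→ O2Pb

O2Pb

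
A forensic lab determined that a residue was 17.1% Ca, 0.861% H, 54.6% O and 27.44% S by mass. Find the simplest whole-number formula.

CaH2O8S2

Assume 100 g: 17.1 g Ca, 0.861 g H, 54.6 g O, 27.44 g S.
n(Ca) = 17.1/40.08 = 0.4266, n(H) = 0.861/1.008 = 0.8542, n(O) = 54.6/16.00 = 3.413, n(S) = 27.44/32.07 = 0.8556
Divide by the smallest (0.4266 mol Ca): Ca 1.000, H 2.002, O 7.998, S 2.005
Ratio ≈ 1:2:8:2, so the empirical formula is CaH2O8S2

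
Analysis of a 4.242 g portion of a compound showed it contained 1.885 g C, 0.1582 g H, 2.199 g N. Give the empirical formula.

CHN

Moles — C: 1.885 / 12.01 = 0.157 mol; H: 0.1582 / 1.008 = 0.1569 mol; N: 2.199 / 14.01 = 0.157 mol
Smallest is H at 0.1569 mol; normalising gives C 1.000, H 1.000, N 1.000
≈ 1:1:1 → CHN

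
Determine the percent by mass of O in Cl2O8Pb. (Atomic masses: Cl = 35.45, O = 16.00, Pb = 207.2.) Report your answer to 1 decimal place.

31.5%

Molar mass = 2(35.45) + 8(16.00) + 1(207.2) = 406.100 g/mol
Mass of O per mole = 8 × 16.00 = 128.000 g
% O = 128.000 / 406.100 × 100 = 31.5%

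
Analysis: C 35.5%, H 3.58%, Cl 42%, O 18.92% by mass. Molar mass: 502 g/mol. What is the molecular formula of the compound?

Assume 100 g: 35.5 g C, 3.58 g H, 42 g Cl, 18.92 g O.
C: 35.5 g ÷ 12.01 g/mol = 2.956 mol
H: 3.58 g ÷ 1.008 g/mol = 3.552 mol
Cl: 42 g ÷ 35.45 g/mol = 1.185 mol
O: 18.92 g ÷ 16.00 g/mol = 1.183 mol
Smallest is O at 1.183 mol; normalising gives C 2.500, H 3.003, Cl 1.002, O 1.000
×2: C 5.00, H 6.01, Cl 2.00, O 2.00 → C5H6Cl2O2
Empirical-formula mass = 169.00 g/mol
n = 502 / 169.00 = 2.97 ≈ 3
Molecular formula = (C5H6Cl2O2)×3 = C15H18Cl6O6

C15H18Cl6O6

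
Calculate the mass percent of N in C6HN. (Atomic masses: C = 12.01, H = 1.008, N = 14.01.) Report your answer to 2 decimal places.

Molar mass = 6(12.01) + 1(1.008) + 1(14.01) = 87.078 g/mol
Mass of N per mole = 1 × 14.01 = 14.010 g
% N = 14.010 / 87.078 × 100 = 16.09%

16.09%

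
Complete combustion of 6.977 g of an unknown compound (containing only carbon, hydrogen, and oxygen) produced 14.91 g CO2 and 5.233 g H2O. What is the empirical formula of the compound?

C7H12O3

mol C = 14.91 / 44.01 = 0.3388; mass C = 0.3388 × 12.01 = 4.069 g
mol H = 2 × (5.233 / 18.02) = 0.5808; mass H = 0.5808 × 1.008 = 0.5854 g
mass O = 6.977 − (4.654) = 2.323 g → mol O = 0.1452
Ratios (÷ 0.1452): C 2.334, H 4.001, O 1.000
Multiply by 3: C 7.00, H 12.00, O 3.00 → C7H12O3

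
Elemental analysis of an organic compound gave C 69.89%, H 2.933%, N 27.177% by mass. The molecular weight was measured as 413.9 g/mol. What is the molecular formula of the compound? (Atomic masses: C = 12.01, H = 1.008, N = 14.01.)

Assume 100 g: 69.89 g C, 2.933 g H, 27.177 g N.
C: 69.89 g ÷ 12.01 g/mol = 5.819 mol
H: 2.933 g ÷ 1.008 g/mol = 2.91 mol
N: 27.177 g ÷ 14.01 g/mol = 1.94 mol
Divide by the smallest (1.94 mol N): C 3.000, H 1.500, N 1.000
Multiply by 2: C 6.00, H 3.00, N 2.00 → C6H3N2
Empirical-formula mass = 103.10 g/mol
n = 413.9 / 103.10 = 4.01 ≈ 4
Molecular formula = (C6H3N2)×4 = C24H12N8

C24H12N8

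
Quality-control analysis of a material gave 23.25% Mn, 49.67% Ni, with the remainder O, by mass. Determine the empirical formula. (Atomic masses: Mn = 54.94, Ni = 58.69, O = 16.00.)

MnNi2O4

Assume 100 g: 23.25 g Mn, 49.67 g Ni, 27.08 g O.
Mn: 23.25 g ÷ 54.94 g/mol = 0.4232 mol
Ni: 49.67 g ÷ 58.69 g/mol = 0.8463 mol
O: 27.08 g ÷ 16.00 g/mol = 1.692 mol
Smallest is Mn at 0.4232 mol; normalising gives Mn 1.000, Ni 2.000, O 3.999
≈ 1:2:4 → MnNi2O4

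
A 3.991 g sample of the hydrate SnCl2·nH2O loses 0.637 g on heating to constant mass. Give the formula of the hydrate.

Mass of anhydrous SnCl2 = 3.991 − 0.637 = 3.354 g
mol H2O = 0.637 / 18.02 = 0.03535
Molar mass of SnCl2 = 189.61 g/mol → mol SnCl2 = 3.354 / 189.61 = 0.01769
n = 0.03535 / 0.01769 = 2.00 ≈ 2 → SnCl2·2H2O

SnCl2·2H2O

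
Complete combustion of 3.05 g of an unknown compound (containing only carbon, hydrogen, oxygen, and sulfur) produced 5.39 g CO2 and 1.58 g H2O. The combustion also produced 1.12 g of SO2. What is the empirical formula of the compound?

mol C = 5.39 / 44.01 = 0.1225; mass C = 0.1225 × 12.01 = 1.471 g
mol H = 2 × (1.58 / 18.02) = 0.1754; mass H = 0.1754 × 1.008 = 0.1768 g
mol S = 1.12 / 64.07 = 0.01748; mass S = 0.5606 g
mass O = 3.05 − (2.208) = 0.8417 g → mol O = 0.05261
Divide by the smallest (0.01748 mol S): C 7.006, H 10.032, O 3.009, S 1.000
Ratio ≈ 7:10:3:1, so the empirical formula is C7H10O3S

C7H10O3S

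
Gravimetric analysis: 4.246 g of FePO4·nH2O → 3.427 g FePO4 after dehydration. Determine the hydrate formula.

FePO4·2H2O

Mass of water lost = 4.246 − 3.427 = 0.819 g → 0.819 / 18.02 = 0.04545 mol H2O
Molar mass of FePO4 = 150.82 g/mol → mol FePO4 = 3.427 / 150.82 = 0.02272
n = 0.04545 / 0.02272 = 2.00 ≈ 2 → FePO4·2H2O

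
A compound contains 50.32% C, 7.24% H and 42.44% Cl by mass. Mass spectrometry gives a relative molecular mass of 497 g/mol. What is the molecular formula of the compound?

C21H36Cl6

Assume 100 g: 50.32 g C, 7.24 g H, 42.44 g Cl.
Moles — C: 50.32 / 12.01 = 4.19 mol; H: 7.24 / 1.008 = 7.183 mol; Cl: 42.44 / 35.45 = 1.197 mol
Ratios (÷ 1.197): C 3.500, H 6.000, Cl 1.000
Scaling by 2: C 7.00, H 12.00, Cl 2.00 → C7H12Cl2
Empirical-formula mass = 167.07 g/mol
n = 497 / 167.07 = 2.97 ≈ 3
Molecular formula = (C7H12Cl2)×3 = C21H36Cl6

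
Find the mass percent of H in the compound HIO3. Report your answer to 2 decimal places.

0.57%

Molar mass = 1(1.008) + 1(126.90) + 3(16.00) = 175.908 g/mol
Mass of H per mole = 1 × 1.008 = 1.008 g
% H = 1.008 / 175.908 × 100 = 0.57%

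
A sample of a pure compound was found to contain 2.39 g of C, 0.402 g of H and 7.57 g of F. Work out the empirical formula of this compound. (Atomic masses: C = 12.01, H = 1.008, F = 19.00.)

CH2F2

Moles — C: 2.39 / 12.01 = 0.199 mol; H: 0.402 / 1.008 = 0.3988 mol; F: 7.57 / 19.00 = 0.3984 mol
Smallest is C at 0.199 mol; normalising gives C 1.000, H 2.004, F 2.002
Ratio ≈ 1:2:2, so the empirical formula is CH2F2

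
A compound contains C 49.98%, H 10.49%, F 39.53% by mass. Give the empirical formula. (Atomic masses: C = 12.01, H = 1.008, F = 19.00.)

Assume 100 g: 49.98 g C, 10.49 g H, 39.53 g F.
C: 49.98 g ÷ 12.01 g/mol = 4.162 mol
H: 10.49 g ÷ 1.008 g/mol = 10.41 mol
F: 39.53 g ÷ 19.00 g/mol = 2.081 mol
Divide by the smallest (2.081 mol F): C 2.000, H 5.002, F 1.000
≈ 2:5:1 → C2H5F

C2H5F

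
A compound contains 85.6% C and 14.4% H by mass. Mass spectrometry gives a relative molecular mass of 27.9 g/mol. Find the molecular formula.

C2H4

Assume 100 g: 85.6 g C, 14.4 g H.
C: 85.6 g ÷ 12.01 g/mol = 7.127 mol
H: 14.4 g ÷ 1.008 g/mol = 14.29 mol
Divide by the smallest (7.127 mol C): C 1.000, H 2.004
≈ 1:2 → CH2
Empirical-formula mass = 14.03 g/mol
n = 27.9 / 14.03 = 1.99 ≈ 2
Molecular formula = (CH2)×2 = C2H4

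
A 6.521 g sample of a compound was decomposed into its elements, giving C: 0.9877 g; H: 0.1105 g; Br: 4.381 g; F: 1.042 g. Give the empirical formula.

C: 0.9877 g ÷ 12.01 g/mol = 0.08224 mol
H: 0.1105 g ÷ 1.008 g/mol = 0.1096 mol
Br: 4.381 g ÷ 79.90 g/mol = 0.05483 mol
F: 1.042 g ÷ 19.00 g/mol = 0.05484 mol
Smallest is Br at 0.05483 mol; normalising gives C 1.500, H 1.999, Br 1.000, F 1.000
Scaling by 2: C 3.00, H 4.00, Br 2.00, F 2.00 → C3H4Br2F2

C3H4Br2F2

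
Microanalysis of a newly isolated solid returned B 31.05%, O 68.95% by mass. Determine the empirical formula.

B2O3

Assume 100 g: 31.05 g B, 68.95 g O.
B: 31.05 g ÷ 10.81 g/mol = 2.872 mol
O: 68.95 g ÷ 16.00 g/mol = 4.309 mol
Smallest is B at 2.872 mol; normalising gives B 1.000, O 1.500
Scaling by 2: B 2.00, O 3.00 → B2O3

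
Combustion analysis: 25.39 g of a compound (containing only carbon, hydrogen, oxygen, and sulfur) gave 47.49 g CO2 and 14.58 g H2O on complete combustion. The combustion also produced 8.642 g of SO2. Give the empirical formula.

C8H12O3S

mol C = 47.49 / 44.01 = 1.079; mass C = 1.079 × 12.01 = 12.96 g
mol H = 2 × (14.58 / 18.02) = 1.618; mass H = 1.618 × 1.008 = 1.631 g
mol S = 8.642 / 64.07 = 0.1349; mass S = 4.326 g
mass O = 25.39 − (18.92) = 6.473 g → mol O = 0.4046
Smallest is S at 0.1349 mol; normalising gives C 8.000, H 11.997, O 3.000, S 1.000
→ C8H12O3S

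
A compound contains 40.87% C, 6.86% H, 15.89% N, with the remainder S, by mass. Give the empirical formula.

Assume 100 g: 40.87 g C, 6.86 g H, 15.89 g N, 36.38 g S.
n(C) = 40.87/12.01 = 3.403, n(H) = 6.86/1.008 = 6.806, n(N) = 15.89/14.01 = 1.134, n(S) = 36.38/32.07 = 1.134
Ratios (÷ 1.134): C 3.000, H 6.000, N 1.000, S 1.000
→ C3H6NS

C3H6NS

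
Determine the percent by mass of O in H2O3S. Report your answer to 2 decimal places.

Molar mass = 2(1.008) + 3(16.00) + 1(32.07) = 82.086 g/mol
Mass of O per mole = 3 × 16.00 = 48.000 g
% O = 48.000 / 82.086 × 100 = 58.48%

58.48%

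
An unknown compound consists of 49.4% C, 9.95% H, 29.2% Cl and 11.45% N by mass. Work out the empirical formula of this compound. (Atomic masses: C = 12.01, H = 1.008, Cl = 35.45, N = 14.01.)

C5H12ClN

Assume 100 g: 49.4 g C, 9.95 g H, 29.2 g Cl, 11.45 g N.
C: 49.4 g ÷ 12.01 g/mol = 4.113 mol
H: 9.95 g ÷ 1.008 g/mol = 9.871 mol
Cl: 29.2 g ÷ 35.45 g/mol = 0.8237 mol
N: 11.45 g ÷ 14.01 g/mol = 0.8173 mol
Divide by the smallest (0.8173 mol N): C 5.033, H 12.078, Cl 1.008, N 1.000
≈ 5:12:1:1 → C5H12ClN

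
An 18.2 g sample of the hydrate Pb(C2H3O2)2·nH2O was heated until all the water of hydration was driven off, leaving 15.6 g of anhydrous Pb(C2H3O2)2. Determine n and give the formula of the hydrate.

Pb(C2H3O2)2·3H2O

Mass of water lost = 18.2 − 15.6 = 2.6 g → 2.6 / 18.02 = 0.1443 mol H2O
Molar mass of Pb(C2H3O2)2 = 325.29 g/mol → mol Pb(C2H3O2)2 = 15.6 / 325.29 = 0.04796
n = 0.1443 / 0.04796 = 3.01 ≈ 3 → Pb(C2H3O2)2·3H2O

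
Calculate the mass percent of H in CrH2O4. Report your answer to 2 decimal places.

Molar mass = 1(52.00) + 2(1.008) + 4(16.00) = 118.016 g/mol
Mass of H per mole = 2 × 1.008 = 2.016 g
% H = 2.016 / 118.016 × 100 = 1.71%

1.71%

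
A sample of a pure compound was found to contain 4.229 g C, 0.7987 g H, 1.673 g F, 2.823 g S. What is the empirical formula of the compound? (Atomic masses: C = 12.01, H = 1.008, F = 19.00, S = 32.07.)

Moles — C: 4.229 / 12.01 = 0.3521 mol; H: 0.7987 / 1.008 = 0.7924 mol; F: 1.673 / 19.00 = 0.08805 mol; S: 2.823 / 32.07 = 0.08803 mol
Smallest is S at 0.08803 mol; normalising gives C 4.000, H 9.001, F 1.000, S 1.000
Ratio ≈ 4:9:1:1, so the empirical formula is C4H9FS

C4H9FS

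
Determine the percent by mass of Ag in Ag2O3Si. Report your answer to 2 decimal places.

73.93%

Molar mass = 2(107.87) + 3(16.00) + 1(28.09) = 291.830 g/mol
Mass of Ag per mole = 2 × 107.87 = 215.740 g
% Ag = 215.740 / 291.830 × 100 = 73.93%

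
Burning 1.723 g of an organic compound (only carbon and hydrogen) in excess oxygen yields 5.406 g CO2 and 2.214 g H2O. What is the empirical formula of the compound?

CH2

mol C = 5.406 / 44.01 = 0.1228; mass C = 0.1228 × 12.01 = 1.475 g
mol H = 2 × (2.214 / 18.02) = 0.2457; mass H = 0.2457 × 1.008 = 0.2477 g
Divide by the smallest (0.1228 mol C): C 1.000, H 2.000
Ratio ≈ 1:2, so the empirical formula is CH2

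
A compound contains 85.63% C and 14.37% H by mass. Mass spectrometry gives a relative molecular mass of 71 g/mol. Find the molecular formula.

Assume 100 g: 85.63 g C, 14.37 g H.
n(C) = 85.63/12.01 = 7.13, n(H) = 14.37/1.008 = 14.26
Divide by the smallest (7.13 mol C): C 1.000, H 1.999
≈ 1:2 → CH2
Empirical-formula mass = 14.03 g/mol
n = 71 / 14.03 = 5.06 ≈ 5
Molecular formula = (CH2)×5 = C5H10

C5H10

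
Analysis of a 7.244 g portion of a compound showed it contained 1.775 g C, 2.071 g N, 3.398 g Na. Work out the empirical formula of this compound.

C: 1.775 g ÷ 12.01 g/mol = 0.1478 mol
N: 2.071 g ÷ 14.01 g/mol = 0.1478 mol
Na: 3.398 g ÷ 22.99 g/mol = 0.1478 mol
Smallest is C at 0.1478 mol; normalising gives C 1.000, N 1.000, Na 1.000
Ratio ≈ 1:1:1, so the empirical formula is CNNa

CNNa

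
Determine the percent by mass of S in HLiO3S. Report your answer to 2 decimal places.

Molar mass = 1(1.008) + 1(6.94) + 3(16.00) + 1(32.07) = 88.018 g/mol
Mass of S per mole = 1 × 32.07 = 32.070 g
% S = 32.070 / 88.018 × 100 = 36.44%

36.44%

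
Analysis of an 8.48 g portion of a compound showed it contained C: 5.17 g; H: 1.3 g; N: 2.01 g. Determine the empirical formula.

C: 5.17 g ÷ 12.01 g/mol = 0.4305 mol
H: 1.3 g ÷ 1.008 g/mol = 1.29 mol
N: 2.01 g ÷ 14.01 g/mol = 0.1435 mol
Ratios (÷ 0.1435): C 3.000, H 8.989, N 1.000
→ C3H9N

C3H9N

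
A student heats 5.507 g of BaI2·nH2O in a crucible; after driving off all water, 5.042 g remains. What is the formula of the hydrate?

Mass of water lost = 5.507 − 5.042 = 0.465 g → 0.465 / 18.02 = 0.0258 mol H2O
Molar mass of BaI2 = 391.13 g/mol → mol BaI2 = 5.042 / 391.13 = 0.01289
n = 0.0258 / 0.01289 = 2.00 ≈ 2 → BaI2·2H2O

BaI2·2H2O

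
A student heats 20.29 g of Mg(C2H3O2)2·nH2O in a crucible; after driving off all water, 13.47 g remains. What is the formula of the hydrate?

Mass of water lost = 20.29 − 13.47 = 6.82 g → 6.82 / 18.02 = 0.3785 mol H2O
Molar mass of Mg(C2H3O2)2 = 142.40 g/mol → mol Mg(C2H3O2)2 = 13.47 / 142.40 = 0.09459
n = 0.3785 / 0.09459 = 4.00 ≈ 4 → Mg(C2H3O2)2·4H2O

Mg(C2H3O2)2·4H2O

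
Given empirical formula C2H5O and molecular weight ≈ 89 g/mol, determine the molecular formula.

C4H10O2

Empirical-formula mass = 45.06 g/mol
n = 89 / 45.06 = 1.98 ≈ 2
Molecular formula = (C2H5O)2 = C4H10O2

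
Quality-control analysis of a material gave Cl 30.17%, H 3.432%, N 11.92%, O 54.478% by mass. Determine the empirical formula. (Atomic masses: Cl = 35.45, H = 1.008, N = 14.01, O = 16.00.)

ClH4NO4

Assume 100 g: 30.17 g Cl, 3.432 g H, 11.92 g N, 54.478 g O.
Moles — Cl: 30.17 / 35.45 = 0.8511 mol; H: 3.432 / 1.008 = 3.405 mol; N: 11.92 / 14.01 = 0.8508 mol; O: 54.478 / 16.00 = 3.405 mol
Smallest is N at 0.8508 mol; normalising gives Cl 1.000, H 4.002, N 1.000, O 4.002
≈ 1:4:1:4 → ClH4NO4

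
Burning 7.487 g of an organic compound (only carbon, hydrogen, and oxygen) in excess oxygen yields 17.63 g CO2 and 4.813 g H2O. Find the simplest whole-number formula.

C3H4O

mol C = 17.63 / 44.01 = 0.4006; mass C = 0.4006 × 12.01 = 4.811 g
mol H = 2 × (4.813 / 18.02) = 0.5342; mass H = 0.5342 × 1.008 = 0.5385 g
mass O = 7.487 − (5.350) = 2.137 g → mol O = 0.1336
Ratios (÷ 0.1336): C 2.999, H 3.999, O 1.000
Ratio ≈ 3:4:1, so the empirical formula is C3H4O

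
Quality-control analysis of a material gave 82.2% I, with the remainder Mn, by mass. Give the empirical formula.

I2Mn

Assume 100 g: 82.2 g I, 17.8 g Mn.
Moles — I: 82.2 / 126.90 = 0.6478 mol; Mn: 17.8 / 54.94 = 0.324 mol
Ratios (÷ 0.324): I 1.999, Mn 1.000
Ratio ≈ 2:1, so the empirical formula is I2Mn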